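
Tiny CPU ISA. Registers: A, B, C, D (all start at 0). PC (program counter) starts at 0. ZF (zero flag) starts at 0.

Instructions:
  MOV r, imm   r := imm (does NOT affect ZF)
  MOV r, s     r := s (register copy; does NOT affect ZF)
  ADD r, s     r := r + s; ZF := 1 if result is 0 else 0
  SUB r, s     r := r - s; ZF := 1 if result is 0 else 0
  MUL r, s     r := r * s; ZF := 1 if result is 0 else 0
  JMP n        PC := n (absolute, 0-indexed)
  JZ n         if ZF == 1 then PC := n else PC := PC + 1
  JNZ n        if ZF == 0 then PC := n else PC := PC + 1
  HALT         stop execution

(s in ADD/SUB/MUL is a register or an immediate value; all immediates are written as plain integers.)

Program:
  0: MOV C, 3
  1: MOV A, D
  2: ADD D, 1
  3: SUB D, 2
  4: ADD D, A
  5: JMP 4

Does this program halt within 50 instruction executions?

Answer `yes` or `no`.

Answer: no

Derivation:
Step 1: PC=0 exec 'MOV C, 3'. After: A=0 B=0 C=3 D=0 ZF=0 PC=1
Step 2: PC=1 exec 'MOV A, D'. After: A=0 B=0 C=3 D=0 ZF=0 PC=2
Step 3: PC=2 exec 'ADD D, 1'. After: A=0 B=0 C=3 D=1 ZF=0 PC=3
Step 4: PC=3 exec 'SUB D, 2'. After: A=0 B=0 C=3 D=-1 ZF=0 PC=4
Step 5: PC=4 exec 'ADD D, A'. After: A=0 B=0 C=3 D=-1 ZF=0 PC=5
Step 6: PC=5 exec 'JMP 4'. After: A=0 B=0 C=3 D=-1 ZF=0 PC=4
State after step 6 equals state after step 4: the program is in a cycle of length 2 and will never halt.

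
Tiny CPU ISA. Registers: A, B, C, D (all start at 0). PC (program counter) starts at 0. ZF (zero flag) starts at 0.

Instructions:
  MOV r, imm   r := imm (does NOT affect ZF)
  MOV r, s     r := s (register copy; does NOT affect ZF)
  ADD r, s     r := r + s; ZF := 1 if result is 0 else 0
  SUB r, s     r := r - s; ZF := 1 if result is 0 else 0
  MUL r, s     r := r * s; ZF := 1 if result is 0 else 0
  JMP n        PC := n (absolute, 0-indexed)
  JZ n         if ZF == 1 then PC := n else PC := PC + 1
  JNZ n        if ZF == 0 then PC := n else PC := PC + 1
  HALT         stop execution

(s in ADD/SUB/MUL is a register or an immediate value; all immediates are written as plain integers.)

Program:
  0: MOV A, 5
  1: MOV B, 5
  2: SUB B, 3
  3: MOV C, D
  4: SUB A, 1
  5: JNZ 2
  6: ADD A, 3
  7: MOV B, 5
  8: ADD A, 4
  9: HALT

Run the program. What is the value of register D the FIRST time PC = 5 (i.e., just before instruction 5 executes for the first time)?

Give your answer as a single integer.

Step 1: PC=0 exec 'MOV A, 5'. After: A=5 B=0 C=0 D=0 ZF=0 PC=1
Step 2: PC=1 exec 'MOV B, 5'. After: A=5 B=5 C=0 D=0 ZF=0 PC=2
Step 3: PC=2 exec 'SUB B, 3'. After: A=5 B=2 C=0 D=0 ZF=0 PC=3
Step 4: PC=3 exec 'MOV C, D'. After: A=5 B=2 C=0 D=0 ZF=0 PC=4
Step 5: PC=4 exec 'SUB A, 1'. After: A=4 B=2 C=0 D=0 ZF=0 PC=5
First time PC=5: D=0

0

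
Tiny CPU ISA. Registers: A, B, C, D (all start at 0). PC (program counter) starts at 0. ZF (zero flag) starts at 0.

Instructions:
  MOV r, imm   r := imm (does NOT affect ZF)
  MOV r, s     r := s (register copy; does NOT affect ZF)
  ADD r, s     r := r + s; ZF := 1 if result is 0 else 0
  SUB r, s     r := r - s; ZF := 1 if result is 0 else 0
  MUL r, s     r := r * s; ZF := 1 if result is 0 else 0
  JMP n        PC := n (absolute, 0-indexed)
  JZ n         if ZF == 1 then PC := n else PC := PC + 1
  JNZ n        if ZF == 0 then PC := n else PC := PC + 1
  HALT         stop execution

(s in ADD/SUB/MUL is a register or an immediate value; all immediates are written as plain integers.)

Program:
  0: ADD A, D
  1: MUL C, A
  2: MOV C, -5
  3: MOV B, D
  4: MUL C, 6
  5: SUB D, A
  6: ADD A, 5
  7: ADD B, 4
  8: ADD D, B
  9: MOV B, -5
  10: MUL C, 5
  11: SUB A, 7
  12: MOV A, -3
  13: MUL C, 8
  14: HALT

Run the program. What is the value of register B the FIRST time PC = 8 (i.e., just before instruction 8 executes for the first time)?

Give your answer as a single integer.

Step 1: PC=0 exec 'ADD A, D'. After: A=0 B=0 C=0 D=0 ZF=1 PC=1
Step 2: PC=1 exec 'MUL C, A'. After: A=0 B=0 C=0 D=0 ZF=1 PC=2
Step 3: PC=2 exec 'MOV C, -5'. After: A=0 B=0 C=-5 D=0 ZF=1 PC=3
Step 4: PC=3 exec 'MOV B, D'. After: A=0 B=0 C=-5 D=0 ZF=1 PC=4
Step 5: PC=4 exec 'MUL C, 6'. After: A=0 B=0 C=-30 D=0 ZF=0 PC=5
Step 6: PC=5 exec 'SUB D, A'. After: A=0 B=0 C=-30 D=0 ZF=1 PC=6
Step 7: PC=6 exec 'ADD A, 5'. After: A=5 B=0 C=-30 D=0 ZF=0 PC=7
Step 8: PC=7 exec 'ADD B, 4'. After: A=5 B=4 C=-30 D=0 ZF=0 PC=8
First time PC=8: B=4

4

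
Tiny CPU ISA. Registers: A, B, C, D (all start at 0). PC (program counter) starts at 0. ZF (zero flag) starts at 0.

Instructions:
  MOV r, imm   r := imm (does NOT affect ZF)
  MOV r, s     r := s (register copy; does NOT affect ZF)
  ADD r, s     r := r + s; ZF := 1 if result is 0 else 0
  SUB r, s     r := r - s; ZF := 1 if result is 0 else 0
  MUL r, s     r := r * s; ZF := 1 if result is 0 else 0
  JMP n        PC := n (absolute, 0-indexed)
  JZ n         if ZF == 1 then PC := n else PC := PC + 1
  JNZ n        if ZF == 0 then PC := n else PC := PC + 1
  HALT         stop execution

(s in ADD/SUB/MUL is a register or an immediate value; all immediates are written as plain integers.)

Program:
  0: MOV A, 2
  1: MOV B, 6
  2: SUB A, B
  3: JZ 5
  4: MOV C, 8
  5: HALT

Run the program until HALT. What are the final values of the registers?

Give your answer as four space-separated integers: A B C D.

Answer: -4 6 8 0

Derivation:
Step 1: PC=0 exec 'MOV A, 2'. After: A=2 B=0 C=0 D=0 ZF=0 PC=1
Step 2: PC=1 exec 'MOV B, 6'. After: A=2 B=6 C=0 D=0 ZF=0 PC=2
Step 3: PC=2 exec 'SUB A, B'. After: A=-4 B=6 C=0 D=0 ZF=0 PC=3
Step 4: PC=3 exec 'JZ 5'. After: A=-4 B=6 C=0 D=0 ZF=0 PC=4
Step 5: PC=4 exec 'MOV C, 8'. After: A=-4 B=6 C=8 D=0 ZF=0 PC=5
Step 6: PC=5 exec 'HALT'. After: A=-4 B=6 C=8 D=0 ZF=0 PC=5 HALTED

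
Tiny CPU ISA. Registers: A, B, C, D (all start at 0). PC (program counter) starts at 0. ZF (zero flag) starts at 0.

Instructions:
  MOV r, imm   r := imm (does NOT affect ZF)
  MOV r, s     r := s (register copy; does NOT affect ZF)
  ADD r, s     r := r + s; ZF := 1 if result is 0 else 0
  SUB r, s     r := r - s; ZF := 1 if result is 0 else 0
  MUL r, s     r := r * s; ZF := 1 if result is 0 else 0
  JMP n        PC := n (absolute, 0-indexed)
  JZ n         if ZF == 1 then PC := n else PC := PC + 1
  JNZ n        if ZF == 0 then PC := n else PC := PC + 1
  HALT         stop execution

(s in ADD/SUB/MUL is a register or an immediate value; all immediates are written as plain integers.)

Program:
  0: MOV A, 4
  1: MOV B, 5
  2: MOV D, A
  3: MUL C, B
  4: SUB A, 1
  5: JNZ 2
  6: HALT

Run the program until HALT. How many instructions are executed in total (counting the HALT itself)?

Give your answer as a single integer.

Step 1: PC=0 exec 'MOV A, 4'. After: A=4 B=0 C=0 D=0 ZF=0 PC=1
Step 2: PC=1 exec 'MOV B, 5'. After: A=4 B=5 C=0 D=0 ZF=0 PC=2
Step 3: PC=2 exec 'MOV D, A'. After: A=4 B=5 C=0 D=4 ZF=0 PC=3
Step 4: PC=3 exec 'MUL C, B'. After: A=4 B=5 C=0 D=4 ZF=1 PC=4
Step 5: PC=4 exec 'SUB A, 1'. After: A=3 B=5 C=0 D=4 ZF=0 PC=5
Step 6: PC=5 exec 'JNZ 2'. After: A=3 B=5 C=0 D=4 ZF=0 PC=2
Step 7: PC=2 exec 'MOV D, A'. After: A=3 B=5 C=0 D=3 ZF=0 PC=3
Step 8: PC=3 exec 'MUL C, B'. After: A=3 B=5 C=0 D=3 ZF=1 PC=4
Step 9: PC=4 exec 'SUB A, 1'. After: A=2 B=5 C=0 D=3 ZF=0 PC=5
Step 10: PC=5 exec 'JNZ 2'. After: A=2 B=5 C=0 D=3 ZF=0 PC=2
Step 11: PC=2 exec 'MOV D, A'. After: A=2 B=5 C=0 D=2 ZF=0 PC=3
Step 12: PC=3 exec 'MUL C, B'. After: A=2 B=5 C=0 D=2 ZF=1 PC=4
Step 13: PC=4 exec 'SUB A, 1'. After: A=1 B=5 C=0 D=2 ZF=0 PC=5
Step 14: PC=5 exec 'JNZ 2'. After: A=1 B=5 C=0 D=2 ZF=0 PC=2
Step 15: PC=2 exec 'MOV D, A'. After: A=1 B=5 C=0 D=1 ZF=0 PC=3
Step 16: PC=3 exec 'MUL C, B'. After: A=1 B=5 C=0 D=1 ZF=1 PC=4
Step 17: PC=4 exec 'SUB A, 1'. After: A=0 B=5 C=0 D=1 ZF=1 PC=5
Step 18: PC=5 exec 'JNZ 2'. After: A=0 B=5 C=0 D=1 ZF=1 PC=6
Step 19: PC=6 exec 'HALT'. After: A=0 B=5 C=0 D=1 ZF=1 PC=6 HALTED
Total instructions executed: 19

Answer: 19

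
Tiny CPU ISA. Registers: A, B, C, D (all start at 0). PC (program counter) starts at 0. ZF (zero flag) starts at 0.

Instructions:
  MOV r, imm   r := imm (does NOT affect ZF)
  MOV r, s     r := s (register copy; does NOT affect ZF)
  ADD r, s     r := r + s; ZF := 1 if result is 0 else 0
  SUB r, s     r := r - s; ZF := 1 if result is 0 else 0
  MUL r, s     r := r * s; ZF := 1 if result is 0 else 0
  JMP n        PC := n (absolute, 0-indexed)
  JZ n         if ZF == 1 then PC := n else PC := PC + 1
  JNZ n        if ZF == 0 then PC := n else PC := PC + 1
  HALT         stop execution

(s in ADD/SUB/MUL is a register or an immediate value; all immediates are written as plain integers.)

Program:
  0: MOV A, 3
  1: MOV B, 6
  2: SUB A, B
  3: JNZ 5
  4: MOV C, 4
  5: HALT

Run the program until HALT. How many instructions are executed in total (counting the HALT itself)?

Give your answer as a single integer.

Answer: 5

Derivation:
Step 1: PC=0 exec 'MOV A, 3'. After: A=3 B=0 C=0 D=0 ZF=0 PC=1
Step 2: PC=1 exec 'MOV B, 6'. After: A=3 B=6 C=0 D=0 ZF=0 PC=2
Step 3: PC=2 exec 'SUB A, B'. After: A=-3 B=6 C=0 D=0 ZF=0 PC=3
Step 4: PC=3 exec 'JNZ 5'. After: A=-3 B=6 C=0 D=0 ZF=0 PC=5
Step 5: PC=5 exec 'HALT'. After: A=-3 B=6 C=0 D=0 ZF=0 PC=5 HALTED
Total instructions executed: 5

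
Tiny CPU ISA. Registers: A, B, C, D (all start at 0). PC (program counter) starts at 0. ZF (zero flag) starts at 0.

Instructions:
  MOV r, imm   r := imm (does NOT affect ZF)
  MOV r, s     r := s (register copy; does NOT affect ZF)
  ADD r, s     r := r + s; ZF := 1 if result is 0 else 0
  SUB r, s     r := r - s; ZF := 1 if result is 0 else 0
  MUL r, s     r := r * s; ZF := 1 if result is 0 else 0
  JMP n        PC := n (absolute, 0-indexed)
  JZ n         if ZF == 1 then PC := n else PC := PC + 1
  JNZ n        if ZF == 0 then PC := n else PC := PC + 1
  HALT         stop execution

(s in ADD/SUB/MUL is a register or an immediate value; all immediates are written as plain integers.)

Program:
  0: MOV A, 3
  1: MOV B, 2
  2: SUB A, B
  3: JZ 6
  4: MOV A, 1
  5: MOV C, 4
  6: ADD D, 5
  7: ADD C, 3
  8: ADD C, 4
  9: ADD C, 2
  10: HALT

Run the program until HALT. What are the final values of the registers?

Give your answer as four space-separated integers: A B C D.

Step 1: PC=0 exec 'MOV A, 3'. After: A=3 B=0 C=0 D=0 ZF=0 PC=1
Step 2: PC=1 exec 'MOV B, 2'. After: A=3 B=2 C=0 D=0 ZF=0 PC=2
Step 3: PC=2 exec 'SUB A, B'. After: A=1 B=2 C=0 D=0 ZF=0 PC=3
Step 4: PC=3 exec 'JZ 6'. After: A=1 B=2 C=0 D=0 ZF=0 PC=4
Step 5: PC=4 exec 'MOV A, 1'. After: A=1 B=2 C=0 D=0 ZF=0 PC=5
Step 6: PC=5 exec 'MOV C, 4'. After: A=1 B=2 C=4 D=0 ZF=0 PC=6
Step 7: PC=6 exec 'ADD D, 5'. After: A=1 B=2 C=4 D=5 ZF=0 PC=7
Step 8: PC=7 exec 'ADD C, 3'. After: A=1 B=2 C=7 D=5 ZF=0 PC=8
Step 9: PC=8 exec 'ADD C, 4'. After: A=1 B=2 C=11 D=5 ZF=0 PC=9
Step 10: PC=9 exec 'ADD C, 2'. After: A=1 B=2 C=13 D=5 ZF=0 PC=10
Step 11: PC=10 exec 'HALT'. After: A=1 B=2 C=13 D=5 ZF=0 PC=10 HALTED

Answer: 1 2 13 5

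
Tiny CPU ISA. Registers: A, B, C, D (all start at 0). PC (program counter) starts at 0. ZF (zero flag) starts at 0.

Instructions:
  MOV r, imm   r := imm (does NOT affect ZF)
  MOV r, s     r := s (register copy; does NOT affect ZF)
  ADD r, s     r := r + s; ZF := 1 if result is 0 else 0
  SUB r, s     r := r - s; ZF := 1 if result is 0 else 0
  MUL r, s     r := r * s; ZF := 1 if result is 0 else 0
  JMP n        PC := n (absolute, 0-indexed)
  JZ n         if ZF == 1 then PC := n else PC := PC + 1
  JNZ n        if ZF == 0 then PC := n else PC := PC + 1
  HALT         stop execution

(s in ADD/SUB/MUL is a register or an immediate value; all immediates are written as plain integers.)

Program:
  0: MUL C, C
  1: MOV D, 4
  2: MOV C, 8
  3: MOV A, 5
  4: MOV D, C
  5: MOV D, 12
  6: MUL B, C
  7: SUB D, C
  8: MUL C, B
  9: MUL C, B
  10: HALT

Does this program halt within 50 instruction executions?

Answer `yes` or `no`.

Answer: yes

Derivation:
Step 1: PC=0 exec 'MUL C, C'. After: A=0 B=0 C=0 D=0 ZF=1 PC=1
Step 2: PC=1 exec 'MOV D, 4'. After: A=0 B=0 C=0 D=4 ZF=1 PC=2
Step 3: PC=2 exec 'MOV C, 8'. After: A=0 B=0 C=8 D=4 ZF=1 PC=3
Step 4: PC=3 exec 'MOV A, 5'. After: A=5 B=0 C=8 D=4 ZF=1 PC=4
Step 5: PC=4 exec 'MOV D, C'. After: A=5 B=0 C=8 D=8 ZF=1 PC=5
Step 6: PC=5 exec 'MOV D, 12'. After: A=5 B=0 C=8 D=12 ZF=1 PC=6
Step 7: PC=6 exec 'MUL B, C'. After: A=5 B=0 C=8 D=12 ZF=1 PC=7
Step 8: PC=7 exec 'SUB D, C'. After: A=5 B=0 C=8 D=4 ZF=0 PC=8
Step 9: PC=8 exec 'MUL C, B'. After: A=5 B=0 C=0 D=4 ZF=1 PC=9
Step 10: PC=9 exec 'MUL C, B'. After: A=5 B=0 C=0 D=4 ZF=1 PC=10
Step 11: PC=10 exec 'HALT'. After: A=5 B=0 C=0 D=4 ZF=1 PC=10 HALTED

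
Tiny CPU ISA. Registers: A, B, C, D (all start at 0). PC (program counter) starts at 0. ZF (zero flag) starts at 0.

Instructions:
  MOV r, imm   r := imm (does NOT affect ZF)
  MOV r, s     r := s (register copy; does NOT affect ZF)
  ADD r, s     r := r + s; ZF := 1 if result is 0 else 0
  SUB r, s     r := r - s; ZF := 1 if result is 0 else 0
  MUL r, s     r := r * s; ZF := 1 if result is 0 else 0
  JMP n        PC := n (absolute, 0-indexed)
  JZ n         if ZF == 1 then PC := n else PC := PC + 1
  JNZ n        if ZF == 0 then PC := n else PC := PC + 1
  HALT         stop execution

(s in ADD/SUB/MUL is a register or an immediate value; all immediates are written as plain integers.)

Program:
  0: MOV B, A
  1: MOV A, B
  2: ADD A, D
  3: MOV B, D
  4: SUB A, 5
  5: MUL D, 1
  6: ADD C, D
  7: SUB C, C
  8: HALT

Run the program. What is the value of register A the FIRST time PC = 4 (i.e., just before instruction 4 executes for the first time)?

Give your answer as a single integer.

Step 1: PC=0 exec 'MOV B, A'. After: A=0 B=0 C=0 D=0 ZF=0 PC=1
Step 2: PC=1 exec 'MOV A, B'. After: A=0 B=0 C=0 D=0 ZF=0 PC=2
Step 3: PC=2 exec 'ADD A, D'. After: A=0 B=0 C=0 D=0 ZF=1 PC=3
Step 4: PC=3 exec 'MOV B, D'. After: A=0 B=0 C=0 D=0 ZF=1 PC=4
First time PC=4: A=0

0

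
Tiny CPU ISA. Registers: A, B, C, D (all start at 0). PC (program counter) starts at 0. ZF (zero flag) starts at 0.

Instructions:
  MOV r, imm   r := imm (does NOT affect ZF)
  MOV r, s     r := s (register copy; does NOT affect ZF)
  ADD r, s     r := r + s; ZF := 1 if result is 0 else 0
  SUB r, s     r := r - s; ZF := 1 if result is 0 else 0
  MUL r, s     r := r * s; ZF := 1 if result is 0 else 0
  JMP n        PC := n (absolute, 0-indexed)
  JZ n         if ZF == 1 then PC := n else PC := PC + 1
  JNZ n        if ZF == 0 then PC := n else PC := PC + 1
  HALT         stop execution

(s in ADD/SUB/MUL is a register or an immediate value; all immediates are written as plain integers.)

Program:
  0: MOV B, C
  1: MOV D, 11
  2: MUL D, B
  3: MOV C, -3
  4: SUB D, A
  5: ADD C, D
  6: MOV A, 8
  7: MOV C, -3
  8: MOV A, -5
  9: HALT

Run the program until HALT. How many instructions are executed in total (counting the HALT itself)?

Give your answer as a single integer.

Step 1: PC=0 exec 'MOV B, C'. After: A=0 B=0 C=0 D=0 ZF=0 PC=1
Step 2: PC=1 exec 'MOV D, 11'. After: A=0 B=0 C=0 D=11 ZF=0 PC=2
Step 3: PC=2 exec 'MUL D, B'. After: A=0 B=0 C=0 D=0 ZF=1 PC=3
Step 4: PC=3 exec 'MOV C, -3'. After: A=0 B=0 C=-3 D=0 ZF=1 PC=4
Step 5: PC=4 exec 'SUB D, A'. After: A=0 B=0 C=-3 D=0 ZF=1 PC=5
Step 6: PC=5 exec 'ADD C, D'. After: A=0 B=0 C=-3 D=0 ZF=0 PC=6
Step 7: PC=6 exec 'MOV A, 8'. After: A=8 B=0 C=-3 D=0 ZF=0 PC=7
Step 8: PC=7 exec 'MOV C, -3'. After: A=8 B=0 C=-3 D=0 ZF=0 PC=8
Step 9: PC=8 exec 'MOV A, -5'. After: A=-5 B=0 C=-3 D=0 ZF=0 PC=9
Step 10: PC=9 exec 'HALT'. After: A=-5 B=0 C=-3 D=0 ZF=0 PC=9 HALTED
Total instructions executed: 10

Answer: 10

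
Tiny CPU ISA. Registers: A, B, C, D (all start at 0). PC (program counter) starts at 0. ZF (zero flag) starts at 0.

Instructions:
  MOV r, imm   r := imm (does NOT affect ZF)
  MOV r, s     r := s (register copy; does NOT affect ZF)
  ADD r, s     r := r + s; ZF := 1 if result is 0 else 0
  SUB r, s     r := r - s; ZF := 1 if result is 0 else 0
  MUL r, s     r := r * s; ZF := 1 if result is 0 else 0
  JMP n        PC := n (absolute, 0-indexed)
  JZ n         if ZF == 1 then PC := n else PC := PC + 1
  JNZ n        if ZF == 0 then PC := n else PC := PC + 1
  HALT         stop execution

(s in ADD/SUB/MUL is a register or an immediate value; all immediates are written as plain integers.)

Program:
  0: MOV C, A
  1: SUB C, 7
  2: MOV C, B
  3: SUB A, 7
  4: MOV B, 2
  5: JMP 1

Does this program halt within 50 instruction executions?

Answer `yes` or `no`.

Step 1: PC=0 exec 'MOV C, A'. After: A=0 B=0 C=0 D=0 ZF=0 PC=1
Step 2: PC=1 exec 'SUB C, 7'. After: A=0 B=0 C=-7 D=0 ZF=0 PC=2
Step 3: PC=2 exec 'MOV C, B'. After: A=0 B=0 C=0 D=0 ZF=0 PC=3
Step 4: PC=3 exec 'SUB A, 7'. After: A=-7 B=0 C=0 D=0 ZF=0 PC=4
Step 5: PC=4 exec 'MOV B, 2'. After: A=-7 B=2 C=0 D=0 ZF=0 PC=5
Step 6: PC=5 exec 'JMP 1'. After: A=-7 B=2 C=0 D=0 ZF=0 PC=1
Step 7: PC=1 exec 'SUB C, 7'. After: A=-7 B=2 C=-7 D=0 ZF=0 PC=2
Step 8: PC=2 exec 'MOV C, B'. After: A=-7 B=2 C=2 D=0 ZF=0 PC=3
Step 9: PC=3 exec 'SUB A, 7'. After: A=-14 B=2 C=2 D=0 ZF=0 PC=4
Step 10: PC=4 exec 'MOV B, 2'. After: A=-14 B=2 C=2 D=0 ZF=0 PC=5
Step 11: PC=5 exec 'JMP 1'. After: A=-14 B=2 C=2 D=0 ZF=0 PC=1
Step 12: PC=1 exec 'SUB C, 7'. After: A=-14 B=2 C=-5 D=0 ZF=0 PC=2
Step 13: PC=2 exec 'MOV C, B'. After: A=-14 B=2 C=2 D=0 ZF=0 PC=3
Step 14: PC=3 exec 'SUB A, 7'. After: A=-21 B=2 C=2 D=0 ZF=0 PC=4
Step 15: PC=4 exec 'MOV B, 2'. After: A=-21 B=2 C=2 D=0 ZF=0 PC=5
After 50 steps: not halted. PC revisits the same instructions with no path to HALT; will never halt.

Answer: no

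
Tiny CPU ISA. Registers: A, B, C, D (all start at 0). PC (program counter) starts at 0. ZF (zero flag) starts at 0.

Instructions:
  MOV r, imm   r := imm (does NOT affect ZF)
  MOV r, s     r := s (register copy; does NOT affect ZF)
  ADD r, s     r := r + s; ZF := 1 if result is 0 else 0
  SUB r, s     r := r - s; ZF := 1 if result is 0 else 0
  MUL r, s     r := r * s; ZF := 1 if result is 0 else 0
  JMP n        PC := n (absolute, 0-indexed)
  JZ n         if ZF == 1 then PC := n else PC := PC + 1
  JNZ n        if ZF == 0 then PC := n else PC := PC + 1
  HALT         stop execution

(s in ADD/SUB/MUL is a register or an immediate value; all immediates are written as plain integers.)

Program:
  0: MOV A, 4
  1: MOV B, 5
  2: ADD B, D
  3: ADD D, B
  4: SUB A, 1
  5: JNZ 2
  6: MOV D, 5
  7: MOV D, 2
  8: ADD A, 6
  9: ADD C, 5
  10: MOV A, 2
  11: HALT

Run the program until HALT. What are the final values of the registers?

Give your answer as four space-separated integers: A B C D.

Answer: 2 65 5 2

Derivation:
Step 1: PC=0 exec 'MOV A, 4'. After: A=4 B=0 C=0 D=0 ZF=0 PC=1
Step 2: PC=1 exec 'MOV B, 5'. After: A=4 B=5 C=0 D=0 ZF=0 PC=2
Step 3: PC=2 exec 'ADD B, D'. After: A=4 B=5 C=0 D=0 ZF=0 PC=3
Step 4: PC=3 exec 'ADD D, B'. After: A=4 B=5 C=0 D=5 ZF=0 PC=4
Step 5: PC=4 exec 'SUB A, 1'. After: A=3 B=5 C=0 D=5 ZF=0 PC=5
Step 6: PC=5 exec 'JNZ 2'. After: A=3 B=5 C=0 D=5 ZF=0 PC=2
Step 7: PC=2 exec 'ADD B, D'. After: A=3 B=10 C=0 D=5 ZF=0 PC=3
Step 8: PC=3 exec 'ADD D, B'. After: A=3 B=10 C=0 D=15 ZF=0 PC=4
Step 9: PC=4 exec 'SUB A, 1'. After: A=2 B=10 C=0 D=15 ZF=0 PC=5
Step 10: PC=5 exec 'JNZ 2'. After: A=2 B=10 C=0 D=15 ZF=0 PC=2
Step 11: PC=2 exec 'ADD B, D'. After: A=2 B=25 C=0 D=15 ZF=0 PC=3
Step 12: PC=3 exec 'ADD D, B'. After: A=2 B=25 C=0 D=40 ZF=0 PC=4
Step 13: PC=4 exec 'SUB A, 1'. After: A=1 B=25 C=0 D=40 ZF=0 PC=5
Step 14: PC=5 exec 'JNZ 2'. After: A=1 B=25 C=0 D=40 ZF=0 PC=2
Step 15: PC=2 exec 'ADD B, D'. After: A=1 B=65 C=0 D=40 ZF=0 PC=3
Step 16: PC=3 exec 'ADD D, B'. After: A=1 B=65 C=0 D=105 ZF=0 PC=4
Step 17: PC=4 exec 'SUB A, 1'. After: A=0 B=65 C=0 D=105 ZF=1 PC=5
Step 18: PC=5 exec 'JNZ 2'. After: A=0 B=65 C=0 D=105 ZF=1 PC=6
Step 19: PC=6 exec 'MOV D, 5'. After: A=0 B=65 C=0 D=5 ZF=1 PC=7
Step 20: PC=7 exec 'MOV D, 2'. After: A=0 B=65 C=0 D=2 ZF=1 PC=8
Step 21: PC=8 exec 'ADD A, 6'. After: A=6 B=65 C=0 D=2 ZF=0 PC=9
Step 22: PC=9 exec 'ADD C, 5'. After: A=6 B=65 C=5 D=2 ZF=0 PC=10
Step 23: PC=10 exec 'MOV A, 2'. After: A=2 B=65 C=5 D=2 ZF=0 PC=11
Step 24: PC=11 exec 'HALT'. After: A=2 B=65 C=5 D=2 ZF=0 PC=11 HALTED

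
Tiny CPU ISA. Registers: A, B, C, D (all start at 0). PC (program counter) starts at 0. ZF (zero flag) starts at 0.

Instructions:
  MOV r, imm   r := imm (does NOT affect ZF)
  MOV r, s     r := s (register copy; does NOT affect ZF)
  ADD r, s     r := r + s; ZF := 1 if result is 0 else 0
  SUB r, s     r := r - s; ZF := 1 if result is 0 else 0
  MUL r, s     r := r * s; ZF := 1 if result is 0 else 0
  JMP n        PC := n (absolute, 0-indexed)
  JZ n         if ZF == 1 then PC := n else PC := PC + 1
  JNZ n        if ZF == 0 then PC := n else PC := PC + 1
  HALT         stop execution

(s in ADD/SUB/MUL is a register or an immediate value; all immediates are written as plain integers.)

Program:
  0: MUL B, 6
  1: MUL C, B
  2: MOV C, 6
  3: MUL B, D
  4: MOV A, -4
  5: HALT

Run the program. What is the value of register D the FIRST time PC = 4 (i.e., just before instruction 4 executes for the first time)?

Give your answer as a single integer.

Step 1: PC=0 exec 'MUL B, 6'. After: A=0 B=0 C=0 D=0 ZF=1 PC=1
Step 2: PC=1 exec 'MUL C, B'. After: A=0 B=0 C=0 D=0 ZF=1 PC=2
Step 3: PC=2 exec 'MOV C, 6'. After: A=0 B=0 C=6 D=0 ZF=1 PC=3
Step 4: PC=3 exec 'MUL B, D'. After: A=0 B=0 C=6 D=0 ZF=1 PC=4
First time PC=4: D=0

0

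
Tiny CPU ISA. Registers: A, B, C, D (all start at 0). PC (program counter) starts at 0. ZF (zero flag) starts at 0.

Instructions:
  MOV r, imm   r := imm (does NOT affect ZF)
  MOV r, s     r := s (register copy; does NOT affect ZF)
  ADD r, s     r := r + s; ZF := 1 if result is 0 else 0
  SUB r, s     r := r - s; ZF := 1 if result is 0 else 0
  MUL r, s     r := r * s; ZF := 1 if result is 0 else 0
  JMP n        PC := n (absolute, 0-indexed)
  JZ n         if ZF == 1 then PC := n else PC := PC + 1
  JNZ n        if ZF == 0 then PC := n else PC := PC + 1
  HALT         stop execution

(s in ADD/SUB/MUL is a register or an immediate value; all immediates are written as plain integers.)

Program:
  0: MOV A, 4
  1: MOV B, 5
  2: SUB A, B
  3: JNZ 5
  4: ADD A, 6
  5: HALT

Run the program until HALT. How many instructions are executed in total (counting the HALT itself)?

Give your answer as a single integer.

Step 1: PC=0 exec 'MOV A, 4'. After: A=4 B=0 C=0 D=0 ZF=0 PC=1
Step 2: PC=1 exec 'MOV B, 5'. After: A=4 B=5 C=0 D=0 ZF=0 PC=2
Step 3: PC=2 exec 'SUB A, B'. After: A=-1 B=5 C=0 D=0 ZF=0 PC=3
Step 4: PC=3 exec 'JNZ 5'. After: A=-1 B=5 C=0 D=0 ZF=0 PC=5
Step 5: PC=5 exec 'HALT'. After: A=-1 B=5 C=0 D=0 ZF=0 PC=5 HALTED
Total instructions executed: 5

Answer: 5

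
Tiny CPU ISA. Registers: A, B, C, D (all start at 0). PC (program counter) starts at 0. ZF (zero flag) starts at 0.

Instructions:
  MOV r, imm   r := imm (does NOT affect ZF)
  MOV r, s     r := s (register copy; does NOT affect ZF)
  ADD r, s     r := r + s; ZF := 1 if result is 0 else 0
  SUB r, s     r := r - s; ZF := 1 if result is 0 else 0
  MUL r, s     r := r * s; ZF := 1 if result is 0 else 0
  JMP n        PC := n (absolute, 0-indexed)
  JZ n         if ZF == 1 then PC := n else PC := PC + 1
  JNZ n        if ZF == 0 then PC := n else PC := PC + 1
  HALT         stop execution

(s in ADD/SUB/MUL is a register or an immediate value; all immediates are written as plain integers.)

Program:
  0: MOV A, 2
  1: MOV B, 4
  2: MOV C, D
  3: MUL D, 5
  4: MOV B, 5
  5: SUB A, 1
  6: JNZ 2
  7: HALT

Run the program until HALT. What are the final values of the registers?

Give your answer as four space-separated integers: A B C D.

Answer: 0 5 0 0

Derivation:
Step 1: PC=0 exec 'MOV A, 2'. After: A=2 B=0 C=0 D=0 ZF=0 PC=1
Step 2: PC=1 exec 'MOV B, 4'. After: A=2 B=4 C=0 D=0 ZF=0 PC=2
Step 3: PC=2 exec 'MOV C, D'. After: A=2 B=4 C=0 D=0 ZF=0 PC=3
Step 4: PC=3 exec 'MUL D, 5'. After: A=2 B=4 C=0 D=0 ZF=1 PC=4
Step 5: PC=4 exec 'MOV B, 5'. After: A=2 B=5 C=0 D=0 ZF=1 PC=5
Step 6: PC=5 exec 'SUB A, 1'. After: A=1 B=5 C=0 D=0 ZF=0 PC=6
Step 7: PC=6 exec 'JNZ 2'. After: A=1 B=5 C=0 D=0 ZF=0 PC=2
Step 8: PC=2 exec 'MOV C, D'. After: A=1 B=5 C=0 D=0 ZF=0 PC=3
Step 9: PC=3 exec 'MUL D, 5'. After: A=1 B=5 C=0 D=0 ZF=1 PC=4
Step 10: PC=4 exec 'MOV B, 5'. After: A=1 B=5 C=0 D=0 ZF=1 PC=5
Step 11: PC=5 exec 'SUB A, 1'. After: A=0 B=5 C=0 D=0 ZF=1 PC=6
Step 12: PC=6 exec 'JNZ 2'. After: A=0 B=5 C=0 D=0 ZF=1 PC=7
Step 13: PC=7 exec 'HALT'. After: A=0 B=5 C=0 D=0 ZF=1 PC=7 HALTED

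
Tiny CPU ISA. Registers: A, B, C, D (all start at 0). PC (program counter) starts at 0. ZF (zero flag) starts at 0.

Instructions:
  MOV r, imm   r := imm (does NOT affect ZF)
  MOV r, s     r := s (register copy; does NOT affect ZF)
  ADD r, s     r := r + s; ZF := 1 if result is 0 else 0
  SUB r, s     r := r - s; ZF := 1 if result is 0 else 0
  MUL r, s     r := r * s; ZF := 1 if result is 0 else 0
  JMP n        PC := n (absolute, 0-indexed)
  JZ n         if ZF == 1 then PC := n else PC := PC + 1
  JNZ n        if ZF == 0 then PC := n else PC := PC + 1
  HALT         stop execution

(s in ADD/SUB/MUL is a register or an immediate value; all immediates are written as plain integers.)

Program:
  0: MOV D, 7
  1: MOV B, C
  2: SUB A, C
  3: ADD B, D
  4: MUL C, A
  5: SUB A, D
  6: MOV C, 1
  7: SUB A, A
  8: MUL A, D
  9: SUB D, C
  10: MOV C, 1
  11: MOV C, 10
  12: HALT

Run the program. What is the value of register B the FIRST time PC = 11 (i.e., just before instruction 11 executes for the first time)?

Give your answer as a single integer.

Step 1: PC=0 exec 'MOV D, 7'. After: A=0 B=0 C=0 D=7 ZF=0 PC=1
Step 2: PC=1 exec 'MOV B, C'. After: A=0 B=0 C=0 D=7 ZF=0 PC=2
Step 3: PC=2 exec 'SUB A, C'. After: A=0 B=0 C=0 D=7 ZF=1 PC=3
Step 4: PC=3 exec 'ADD B, D'. After: A=0 B=7 C=0 D=7 ZF=0 PC=4
Step 5: PC=4 exec 'MUL C, A'. After: A=0 B=7 C=0 D=7 ZF=1 PC=5
Step 6: PC=5 exec 'SUB A, D'. After: A=-7 B=7 C=0 D=7 ZF=0 PC=6
Step 7: PC=6 exec 'MOV C, 1'. After: A=-7 B=7 C=1 D=7 ZF=0 PC=7
Step 8: PC=7 exec 'SUB A, A'. After: A=0 B=7 C=1 D=7 ZF=1 PC=8
Step 9: PC=8 exec 'MUL A, D'. After: A=0 B=7 C=1 D=7 ZF=1 PC=9
Step 10: PC=9 exec 'SUB D, C'. After: A=0 B=7 C=1 D=6 ZF=0 PC=10
Step 11: PC=10 exec 'MOV C, 1'. After: A=0 B=7 C=1 D=6 ZF=0 PC=11
First time PC=11: B=7

7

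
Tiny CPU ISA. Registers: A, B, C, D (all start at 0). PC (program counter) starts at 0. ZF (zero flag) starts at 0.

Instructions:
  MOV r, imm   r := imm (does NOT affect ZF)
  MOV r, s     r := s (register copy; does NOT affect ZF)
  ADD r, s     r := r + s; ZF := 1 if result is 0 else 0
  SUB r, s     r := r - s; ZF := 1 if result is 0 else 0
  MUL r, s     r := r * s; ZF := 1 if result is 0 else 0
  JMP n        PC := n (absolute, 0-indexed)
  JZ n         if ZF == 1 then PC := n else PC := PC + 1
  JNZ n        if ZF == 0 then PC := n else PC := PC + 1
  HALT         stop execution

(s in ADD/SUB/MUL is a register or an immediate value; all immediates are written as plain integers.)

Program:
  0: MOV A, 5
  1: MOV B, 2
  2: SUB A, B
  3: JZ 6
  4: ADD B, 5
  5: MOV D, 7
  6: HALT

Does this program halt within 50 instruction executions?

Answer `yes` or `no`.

Step 1: PC=0 exec 'MOV A, 5'. After: A=5 B=0 C=0 D=0 ZF=0 PC=1
Step 2: PC=1 exec 'MOV B, 2'. After: A=5 B=2 C=0 D=0 ZF=0 PC=2
Step 3: PC=2 exec 'SUB A, B'. After: A=3 B=2 C=0 D=0 ZF=0 PC=3
Step 4: PC=3 exec 'JZ 6'. After: A=3 B=2 C=0 D=0 ZF=0 PC=4
Step 5: PC=4 exec 'ADD B, 5'. After: A=3 B=7 C=0 D=0 ZF=0 PC=5
Step 6: PC=5 exec 'MOV D, 7'. After: A=3 B=7 C=0 D=7 ZF=0 PC=6
Step 7: PC=6 exec 'HALT'. After: A=3 B=7 C=0 D=7 ZF=0 PC=6 HALTED

Answer: yes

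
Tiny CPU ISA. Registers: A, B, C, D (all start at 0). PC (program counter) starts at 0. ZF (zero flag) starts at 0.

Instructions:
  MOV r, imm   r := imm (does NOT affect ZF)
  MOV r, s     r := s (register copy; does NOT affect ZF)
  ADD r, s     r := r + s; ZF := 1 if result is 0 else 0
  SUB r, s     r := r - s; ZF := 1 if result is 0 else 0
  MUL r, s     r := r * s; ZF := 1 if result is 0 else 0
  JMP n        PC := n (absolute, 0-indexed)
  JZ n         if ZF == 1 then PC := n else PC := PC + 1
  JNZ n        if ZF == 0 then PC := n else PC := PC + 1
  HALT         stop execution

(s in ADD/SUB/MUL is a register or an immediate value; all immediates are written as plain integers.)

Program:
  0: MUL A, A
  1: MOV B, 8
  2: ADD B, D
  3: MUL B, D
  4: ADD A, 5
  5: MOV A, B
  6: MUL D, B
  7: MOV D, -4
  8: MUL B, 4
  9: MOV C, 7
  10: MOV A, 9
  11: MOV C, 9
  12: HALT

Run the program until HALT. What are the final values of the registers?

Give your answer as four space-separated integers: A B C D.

Step 1: PC=0 exec 'MUL A, A'. After: A=0 B=0 C=0 D=0 ZF=1 PC=1
Step 2: PC=1 exec 'MOV B, 8'. After: A=0 B=8 C=0 D=0 ZF=1 PC=2
Step 3: PC=2 exec 'ADD B, D'. After: A=0 B=8 C=0 D=0 ZF=0 PC=3
Step 4: PC=3 exec 'MUL B, D'. After: A=0 B=0 C=0 D=0 ZF=1 PC=4
Step 5: PC=4 exec 'ADD A, 5'. After: A=5 B=0 C=0 D=0 ZF=0 PC=5
Step 6: PC=5 exec 'MOV A, B'. After: A=0 B=0 C=0 D=0 ZF=0 PC=6
Step 7: PC=6 exec 'MUL D, B'. After: A=0 B=0 C=0 D=0 ZF=1 PC=7
Step 8: PC=7 exec 'MOV D, -4'. After: A=0 B=0 C=0 D=-4 ZF=1 PC=8
Step 9: PC=8 exec 'MUL B, 4'. After: A=0 B=0 C=0 D=-4 ZF=1 PC=9
Step 10: PC=9 exec 'MOV C, 7'. After: A=0 B=0 C=7 D=-4 ZF=1 PC=10
Step 11: PC=10 exec 'MOV A, 9'. After: A=9 B=0 C=7 D=-4 ZF=1 PC=11
Step 12: PC=11 exec 'MOV C, 9'. After: A=9 B=0 C=9 D=-4 ZF=1 PC=12
Step 13: PC=12 exec 'HALT'. After: A=9 B=0 C=9 D=-4 ZF=1 PC=12 HALTED

Answer: 9 0 9 -4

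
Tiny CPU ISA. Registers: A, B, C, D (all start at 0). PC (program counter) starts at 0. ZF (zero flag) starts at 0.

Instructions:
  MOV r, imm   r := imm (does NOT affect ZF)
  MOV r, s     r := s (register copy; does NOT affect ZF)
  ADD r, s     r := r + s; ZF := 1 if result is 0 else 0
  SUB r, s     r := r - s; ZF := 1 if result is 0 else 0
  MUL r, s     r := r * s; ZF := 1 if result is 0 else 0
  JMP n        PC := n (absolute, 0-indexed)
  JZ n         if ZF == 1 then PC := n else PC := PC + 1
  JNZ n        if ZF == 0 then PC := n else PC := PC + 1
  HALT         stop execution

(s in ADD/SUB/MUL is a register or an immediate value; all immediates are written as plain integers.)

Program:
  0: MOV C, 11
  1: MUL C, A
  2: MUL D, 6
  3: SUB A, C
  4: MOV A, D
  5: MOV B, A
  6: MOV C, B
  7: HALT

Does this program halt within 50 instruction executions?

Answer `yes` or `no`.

Answer: yes

Derivation:
Step 1: PC=0 exec 'MOV C, 11'. After: A=0 B=0 C=11 D=0 ZF=0 PC=1
Step 2: PC=1 exec 'MUL C, A'. After: A=0 B=0 C=0 D=0 ZF=1 PC=2
Step 3: PC=2 exec 'MUL D, 6'. After: A=0 B=0 C=0 D=0 ZF=1 PC=3
Step 4: PC=3 exec 'SUB A, C'. After: A=0 B=0 C=0 D=0 ZF=1 PC=4
Step 5: PC=4 exec 'MOV A, D'. After: A=0 B=0 C=0 D=0 ZF=1 PC=5
Step 6: PC=5 exec 'MOV B, A'. After: A=0 B=0 C=0 D=0 ZF=1 PC=6
Step 7: PC=6 exec 'MOV C, B'. After: A=0 B=0 C=0 D=0 ZF=1 PC=7
Step 8: PC=7 exec 'HALT'. After: A=0 B=0 C=0 D=0 ZF=1 PC=7 HALTED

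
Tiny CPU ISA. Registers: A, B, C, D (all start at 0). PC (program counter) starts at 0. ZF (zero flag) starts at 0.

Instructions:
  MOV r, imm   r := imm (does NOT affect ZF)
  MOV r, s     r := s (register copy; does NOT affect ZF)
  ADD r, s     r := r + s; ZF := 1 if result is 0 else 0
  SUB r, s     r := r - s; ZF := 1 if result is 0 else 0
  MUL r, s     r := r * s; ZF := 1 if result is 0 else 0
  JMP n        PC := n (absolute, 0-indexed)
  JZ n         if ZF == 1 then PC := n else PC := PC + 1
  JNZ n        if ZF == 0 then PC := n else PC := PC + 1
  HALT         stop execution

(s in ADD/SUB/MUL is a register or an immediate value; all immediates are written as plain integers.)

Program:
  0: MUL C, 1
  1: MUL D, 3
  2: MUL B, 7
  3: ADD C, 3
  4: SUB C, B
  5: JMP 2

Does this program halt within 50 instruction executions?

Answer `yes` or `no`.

Step 1: PC=0 exec 'MUL C, 1'. After: A=0 B=0 C=0 D=0 ZF=1 PC=1
Step 2: PC=1 exec 'MUL D, 3'. After: A=0 B=0 C=0 D=0 ZF=1 PC=2
Step 3: PC=2 exec 'MUL B, 7'. After: A=0 B=0 C=0 D=0 ZF=1 PC=3
Step 4: PC=3 exec 'ADD C, 3'. After: A=0 B=0 C=3 D=0 ZF=0 PC=4
Step 5: PC=4 exec 'SUB C, B'. After: A=0 B=0 C=3 D=0 ZF=0 PC=5
Step 6: PC=5 exec 'JMP 2'. After: A=0 B=0 C=3 D=0 ZF=0 PC=2
Step 7: PC=2 exec 'MUL B, 7'. After: A=0 B=0 C=3 D=0 ZF=1 PC=3
Step 8: PC=3 exec 'ADD C, 3'. After: A=0 B=0 C=6 D=0 ZF=0 PC=4
Step 9: PC=4 exec 'SUB C, B'. After: A=0 B=0 C=6 D=0 ZF=0 PC=5
Step 10: PC=5 exec 'JMP 2'. After: A=0 B=0 C=6 D=0 ZF=0 PC=2
Step 11: PC=2 exec 'MUL B, 7'. After: A=0 B=0 C=6 D=0 ZF=1 PC=3
Step 12: PC=3 exec 'ADD C, 3'. After: A=0 B=0 C=9 D=0 ZF=0 PC=4
Step 13: PC=4 exec 'SUB C, B'. After: A=0 B=0 C=9 D=0 ZF=0 PC=5
Step 14: PC=5 exec 'JMP 2'. After: A=0 B=0 C=9 D=0 ZF=0 PC=2
Step 15: PC=2 exec 'MUL B, 7'. After: A=0 B=0 C=9 D=0 ZF=1 PC=3
After 50 steps: not halted. PC revisits the same instructions with no path to HALT; will never halt.

Answer: no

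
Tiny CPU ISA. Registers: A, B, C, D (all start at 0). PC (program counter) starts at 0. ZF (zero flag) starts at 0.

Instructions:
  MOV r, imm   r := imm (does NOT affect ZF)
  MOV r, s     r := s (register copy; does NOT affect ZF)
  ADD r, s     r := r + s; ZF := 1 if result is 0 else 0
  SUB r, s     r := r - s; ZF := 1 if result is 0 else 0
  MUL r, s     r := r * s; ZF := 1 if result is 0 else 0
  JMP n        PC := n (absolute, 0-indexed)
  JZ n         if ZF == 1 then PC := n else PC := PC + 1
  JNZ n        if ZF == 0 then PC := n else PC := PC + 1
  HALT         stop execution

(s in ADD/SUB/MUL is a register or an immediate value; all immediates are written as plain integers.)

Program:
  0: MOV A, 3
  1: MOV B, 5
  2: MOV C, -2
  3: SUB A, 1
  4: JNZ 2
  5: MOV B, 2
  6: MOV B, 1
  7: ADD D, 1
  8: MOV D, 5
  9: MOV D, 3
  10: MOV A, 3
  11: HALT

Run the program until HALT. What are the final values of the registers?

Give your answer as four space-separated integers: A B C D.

Answer: 3 1 -2 3

Derivation:
Step 1: PC=0 exec 'MOV A, 3'. After: A=3 B=0 C=0 D=0 ZF=0 PC=1
Step 2: PC=1 exec 'MOV B, 5'. After: A=3 B=5 C=0 D=0 ZF=0 PC=2
Step 3: PC=2 exec 'MOV C, -2'. After: A=3 B=5 C=-2 D=0 ZF=0 PC=3
Step 4: PC=3 exec 'SUB A, 1'. After: A=2 B=5 C=-2 D=0 ZF=0 PC=4
Step 5: PC=4 exec 'JNZ 2'. After: A=2 B=5 C=-2 D=0 ZF=0 PC=2
Step 6: PC=2 exec 'MOV C, -2'. After: A=2 B=5 C=-2 D=0 ZF=0 PC=3
Step 7: PC=3 exec 'SUB A, 1'. After: A=1 B=5 C=-2 D=0 ZF=0 PC=4
Step 8: PC=4 exec 'JNZ 2'. After: A=1 B=5 C=-2 D=0 ZF=0 PC=2
Step 9: PC=2 exec 'MOV C, -2'. After: A=1 B=5 C=-2 D=0 ZF=0 PC=3
Step 10: PC=3 exec 'SUB A, 1'. After: A=0 B=5 C=-2 D=0 ZF=1 PC=4
Step 11: PC=4 exec 'JNZ 2'. After: A=0 B=5 C=-2 D=0 ZF=1 PC=5
Step 12: PC=5 exec 'MOV B, 2'. After: A=0 B=2 C=-2 D=0 ZF=1 PC=6
Step 13: PC=6 exec 'MOV B, 1'. After: A=0 B=1 C=-2 D=0 ZF=1 PC=7
Step 14: PC=7 exec 'ADD D, 1'. After: A=0 B=1 C=-2 D=1 ZF=0 PC=8
Step 15: PC=8 exec 'MOV D, 5'. After: A=0 B=1 C=-2 D=5 ZF=0 PC=9
Step 16: PC=9 exec 'MOV D, 3'. After: A=0 B=1 C=-2 D=3 ZF=0 PC=10
Step 17: PC=10 exec 'MOV A, 3'. After: A=3 B=1 C=-2 D=3 ZF=0 PC=11
Step 18: PC=11 exec 'HALT'. After: A=3 B=1 C=-2 D=3 ZF=0 PC=11 HALTED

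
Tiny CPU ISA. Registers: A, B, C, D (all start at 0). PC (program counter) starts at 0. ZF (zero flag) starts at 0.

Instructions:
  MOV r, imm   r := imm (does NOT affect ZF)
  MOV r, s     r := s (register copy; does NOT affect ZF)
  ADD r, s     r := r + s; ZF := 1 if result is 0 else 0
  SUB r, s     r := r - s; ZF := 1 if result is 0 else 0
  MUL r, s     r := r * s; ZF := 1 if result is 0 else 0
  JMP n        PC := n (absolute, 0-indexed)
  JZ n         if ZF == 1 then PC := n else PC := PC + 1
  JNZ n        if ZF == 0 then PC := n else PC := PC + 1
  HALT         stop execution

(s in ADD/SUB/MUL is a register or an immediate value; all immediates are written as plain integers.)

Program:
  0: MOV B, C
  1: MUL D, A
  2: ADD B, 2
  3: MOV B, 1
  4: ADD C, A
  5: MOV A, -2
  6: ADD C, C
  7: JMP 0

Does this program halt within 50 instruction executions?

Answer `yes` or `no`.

Answer: no

Derivation:
Step 1: PC=0 exec 'MOV B, C'. After: A=0 B=0 C=0 D=0 ZF=0 PC=1
Step 2: PC=1 exec 'MUL D, A'. After: A=0 B=0 C=0 D=0 ZF=1 PC=2
Step 3: PC=2 exec 'ADD B, 2'. After: A=0 B=2 C=0 D=0 ZF=0 PC=3
Step 4: PC=3 exec 'MOV B, 1'. After: A=0 B=1 C=0 D=0 ZF=0 PC=4
Step 5: PC=4 exec 'ADD C, A'. After: A=0 B=1 C=0 D=0 ZF=1 PC=5
Step 6: PC=5 exec 'MOV A, -2'. After: A=-2 B=1 C=0 D=0 ZF=1 PC=6
Step 7: PC=6 exec 'ADD C, C'. After: A=-2 B=1 C=0 D=0 ZF=1 PC=7
Step 8: PC=7 exec 'JMP 0'. After: A=-2 B=1 C=0 D=0 ZF=1 PC=0
Step 9: PC=0 exec 'MOV B, C'. After: A=-2 B=0 C=0 D=0 ZF=1 PC=1
Step 10: PC=1 exec 'MUL D, A'. After: A=-2 B=0 C=0 D=0 ZF=1 PC=2
Step 11: PC=2 exec 'ADD B, 2'. After: A=-2 B=2 C=0 D=0 ZF=0 PC=3
Step 12: PC=3 exec 'MOV B, 1'. After: A=-2 B=1 C=0 D=0 ZF=0 PC=4
Step 13: PC=4 exec 'ADD C, A'. After: A=-2 B=1 C=-2 D=0 ZF=0 PC=5
Step 14: PC=5 exec 'MOV A, -2'. After: A=-2 B=1 C=-2 D=0 ZF=0 PC=6
Step 15: PC=6 exec 'ADD C, C'. After: A=-2 B=1 C=-4 D=0 ZF=0 PC=7
After 50 steps: not halted. PC revisits the same instructions with no path to HALT; will never halt.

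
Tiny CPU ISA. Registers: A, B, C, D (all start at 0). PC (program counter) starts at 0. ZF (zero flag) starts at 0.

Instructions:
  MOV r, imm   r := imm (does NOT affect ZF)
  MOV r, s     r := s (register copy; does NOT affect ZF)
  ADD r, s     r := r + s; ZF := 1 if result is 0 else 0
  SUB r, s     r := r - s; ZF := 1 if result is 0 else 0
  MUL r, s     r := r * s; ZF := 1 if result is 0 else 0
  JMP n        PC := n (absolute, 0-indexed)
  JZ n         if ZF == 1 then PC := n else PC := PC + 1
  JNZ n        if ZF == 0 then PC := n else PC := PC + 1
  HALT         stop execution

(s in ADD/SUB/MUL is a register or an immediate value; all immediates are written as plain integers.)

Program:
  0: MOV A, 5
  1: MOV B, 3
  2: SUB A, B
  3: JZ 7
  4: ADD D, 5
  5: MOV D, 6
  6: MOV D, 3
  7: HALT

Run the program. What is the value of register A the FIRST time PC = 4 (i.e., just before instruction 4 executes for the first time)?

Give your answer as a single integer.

Step 1: PC=0 exec 'MOV A, 5'. After: A=5 B=0 C=0 D=0 ZF=0 PC=1
Step 2: PC=1 exec 'MOV B, 3'. After: A=5 B=3 C=0 D=0 ZF=0 PC=2
Step 3: PC=2 exec 'SUB A, B'. After: A=2 B=3 C=0 D=0 ZF=0 PC=3
Step 4: PC=3 exec 'JZ 7'. After: A=2 B=3 C=0 D=0 ZF=0 PC=4
First time PC=4: A=2

2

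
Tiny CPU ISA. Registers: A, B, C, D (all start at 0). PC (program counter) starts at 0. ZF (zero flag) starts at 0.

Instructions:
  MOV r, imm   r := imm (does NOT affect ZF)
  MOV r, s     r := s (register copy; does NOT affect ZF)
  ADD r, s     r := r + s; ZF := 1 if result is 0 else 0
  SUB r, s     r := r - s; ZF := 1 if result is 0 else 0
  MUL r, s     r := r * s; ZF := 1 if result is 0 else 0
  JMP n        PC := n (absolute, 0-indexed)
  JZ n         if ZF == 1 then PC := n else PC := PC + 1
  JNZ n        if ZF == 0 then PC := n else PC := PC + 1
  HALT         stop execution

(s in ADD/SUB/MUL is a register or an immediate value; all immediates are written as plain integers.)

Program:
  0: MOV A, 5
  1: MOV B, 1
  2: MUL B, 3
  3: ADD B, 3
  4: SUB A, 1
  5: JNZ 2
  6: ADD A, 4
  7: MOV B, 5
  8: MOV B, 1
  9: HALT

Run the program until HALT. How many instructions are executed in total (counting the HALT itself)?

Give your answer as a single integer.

Answer: 26

Derivation:
Step 1: PC=0 exec 'MOV A, 5'. After: A=5 B=0 C=0 D=0 ZF=0 PC=1
Step 2: PC=1 exec 'MOV B, 1'. After: A=5 B=1 C=0 D=0 ZF=0 PC=2
Step 3: PC=2 exec 'MUL B, 3'. After: A=5 B=3 C=0 D=0 ZF=0 PC=3
Step 4: PC=3 exec 'ADD B, 3'. After: A=5 B=6 C=0 D=0 ZF=0 PC=4
Step 5: PC=4 exec 'SUB A, 1'. After: A=4 B=6 C=0 D=0 ZF=0 PC=5
Step 6: PC=5 exec 'JNZ 2'. After: A=4 B=6 C=0 D=0 ZF=0 PC=2
Step 7: PC=2 exec 'MUL B, 3'. After: A=4 B=18 C=0 D=0 ZF=0 PC=3
Step 8: PC=3 exec 'ADD B, 3'. After: A=4 B=21 C=0 D=0 ZF=0 PC=4
Step 9: PC=4 exec 'SUB A, 1'. After: A=3 B=21 C=0 D=0 ZF=0 PC=5
Step 10: PC=5 exec 'JNZ 2'. After: A=3 B=21 C=0 D=0 ZF=0 PC=2
Step 11: PC=2 exec 'MUL B, 3'. After: A=3 B=63 C=0 D=0 ZF=0 PC=3
Step 12: PC=3 exec 'ADD B, 3'. After: A=3 B=66 C=0 D=0 ZF=0 PC=4
Step 13: PC=4 exec 'SUB A, 1'. After: A=2 B=66 C=0 D=0 ZF=0 PC=5
Step 14: PC=5 exec 'JNZ 2'. After: A=2 B=66 C=0 D=0 ZF=0 PC=2
Step 15: PC=2 exec 'MUL B, 3'. After: A=2 B=198 C=0 D=0 ZF=0 PC=3
Step 16: PC=3 exec 'ADD B, 3'. After: A=2 B=201 C=0 D=0 ZF=0 PC=4
Step 17: PC=4 exec 'SUB A, 1'. After: A=1 B=201 C=0 D=0 ZF=0 PC=5
Step 18: PC=5 exec 'JNZ 2'. After: A=1 B=201 C=0 D=0 ZF=0 PC=2
Step 19: PC=2 exec 'MUL B, 3'. After: A=1 B=603 C=0 D=0 ZF=0 PC=3
Step 20: PC=3 exec 'ADD B, 3'. After: A=1 B=606 C=0 D=0 ZF=0 PC=4
Step 21: PC=4 exec 'SUB A, 1'. After: A=0 B=606 C=0 D=0 ZF=1 PC=5
Step 22: PC=5 exec 'JNZ 2'. After: A=0 B=606 C=0 D=0 ZF=1 PC=6
Step 23: PC=6 exec 'ADD A, 4'. After: A=4 B=606 C=0 D=0 ZF=0 PC=7
Step 24: PC=7 exec 'MOV B, 5'. After: A=4 B=5 C=0 D=0 ZF=0 PC=8
Step 25: PC=8 exec 'MOV B, 1'. After: A=4 B=1 C=0 D=0 ZF=0 PC=9
Step 26: PC=9 exec 'HALT'. After: A=4 B=1 C=0 D=0 ZF=0 PC=9 HALTED
Total instructions executed: 26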